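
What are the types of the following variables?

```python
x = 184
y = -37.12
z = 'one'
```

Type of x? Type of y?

x is int; y is float

int, float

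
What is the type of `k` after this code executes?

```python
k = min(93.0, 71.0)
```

min() of floats returns float

float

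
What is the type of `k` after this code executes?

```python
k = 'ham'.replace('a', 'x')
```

str.replace() returns str

str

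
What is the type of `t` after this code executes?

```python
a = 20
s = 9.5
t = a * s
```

int * float returns float (20 * 9.5 = 190.0)

float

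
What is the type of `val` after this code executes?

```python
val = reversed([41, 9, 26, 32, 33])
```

reversed() on a list returns a list_reverseiterator

list_reverseiterator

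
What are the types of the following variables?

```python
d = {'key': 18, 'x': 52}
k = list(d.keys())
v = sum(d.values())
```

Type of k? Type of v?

list(...) returns list; sum of int values returns int

list, int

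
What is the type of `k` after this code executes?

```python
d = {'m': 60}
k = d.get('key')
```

dict.get() returns None when key 'key' is not found and no default given

NoneType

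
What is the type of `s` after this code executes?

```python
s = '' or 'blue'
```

'or' returns first truthy value ('blue', which is str)

str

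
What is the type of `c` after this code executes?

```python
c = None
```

None has type NoneType

NoneType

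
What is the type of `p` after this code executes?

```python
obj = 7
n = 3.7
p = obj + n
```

int + float returns float (7 + 3.7 = 10.7)

float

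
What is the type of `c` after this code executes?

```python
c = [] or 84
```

'or' returns first truthy value (84, which is int)

int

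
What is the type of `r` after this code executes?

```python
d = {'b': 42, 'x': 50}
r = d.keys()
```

.keys() returns a dict_keys view object

dict_keys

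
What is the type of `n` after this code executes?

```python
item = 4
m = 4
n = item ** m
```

int ** positive int returns int (4 ** 4 = 256)

int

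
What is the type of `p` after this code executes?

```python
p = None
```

None has type NoneType

NoneType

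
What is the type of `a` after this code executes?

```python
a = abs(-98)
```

abs() of int returns int

int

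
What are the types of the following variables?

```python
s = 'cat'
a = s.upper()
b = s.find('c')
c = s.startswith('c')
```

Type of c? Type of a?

str.startswith() returns bool; str.upper() returns str

bool, str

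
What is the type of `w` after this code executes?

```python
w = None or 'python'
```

'or' with None returns the other value ('python', str)

str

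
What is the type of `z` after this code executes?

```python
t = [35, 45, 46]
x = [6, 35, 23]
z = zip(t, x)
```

zip() returns a zip iterator object

zip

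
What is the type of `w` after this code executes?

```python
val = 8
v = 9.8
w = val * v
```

int * float returns float (8 * 9.8 = 78.4)

float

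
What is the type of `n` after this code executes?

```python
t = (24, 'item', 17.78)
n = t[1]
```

Index 1 of tuple is 'item' which is str

str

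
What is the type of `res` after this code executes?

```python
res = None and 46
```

'and' returns first falsy value (None)

NoneType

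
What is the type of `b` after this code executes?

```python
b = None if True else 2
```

Ternary: condition is True, if branch (None) taken → NoneType

NoneType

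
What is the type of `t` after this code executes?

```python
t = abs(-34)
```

abs() of int returns int

int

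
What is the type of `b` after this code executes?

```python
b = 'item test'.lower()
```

str.lower() returns str

str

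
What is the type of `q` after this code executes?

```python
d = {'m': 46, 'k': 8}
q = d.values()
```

.values() returns a dict_values view object

dict_values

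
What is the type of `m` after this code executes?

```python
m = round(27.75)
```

round() with no ndigits arg returns int

int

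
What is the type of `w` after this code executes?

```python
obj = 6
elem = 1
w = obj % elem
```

int % int returns int (6 % 1 = 0)

int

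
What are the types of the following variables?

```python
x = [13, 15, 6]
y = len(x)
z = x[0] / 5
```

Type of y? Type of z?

len() returns int; int / int returns float

int, float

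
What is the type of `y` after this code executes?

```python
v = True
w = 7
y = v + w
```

bool + int returns int (True is 1, so 1 + 7 = 8)

int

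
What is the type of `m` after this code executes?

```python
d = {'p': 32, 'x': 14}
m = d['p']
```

Accessing dict[str, int] with key 'p' returns int value 32

int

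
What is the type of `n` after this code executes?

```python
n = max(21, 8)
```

max() of ints returns int

int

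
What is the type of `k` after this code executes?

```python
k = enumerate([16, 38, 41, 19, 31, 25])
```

enumerate() returns an enumerate iterator object

enumerate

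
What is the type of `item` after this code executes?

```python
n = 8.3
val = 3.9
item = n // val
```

float // float returns float (floor division preserves float type)

float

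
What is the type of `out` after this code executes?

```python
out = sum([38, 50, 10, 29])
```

sum() of ints returns int

int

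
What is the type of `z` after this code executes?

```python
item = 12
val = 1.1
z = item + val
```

int + float returns float (12 + 1.1 = 13.1)

float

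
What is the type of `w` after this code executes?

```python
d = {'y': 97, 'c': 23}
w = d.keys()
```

.keys() returns a dict_keys view object

dict_keys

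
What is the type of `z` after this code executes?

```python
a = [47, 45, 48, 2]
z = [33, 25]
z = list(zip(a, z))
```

list(zip(...)) returns a list of tuples

list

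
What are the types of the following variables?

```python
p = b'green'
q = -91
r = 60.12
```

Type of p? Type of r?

p is bytes; r is float

bytes, float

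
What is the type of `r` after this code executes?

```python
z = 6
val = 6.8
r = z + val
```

int + float returns float (6 + 6.8 = 12.8)

float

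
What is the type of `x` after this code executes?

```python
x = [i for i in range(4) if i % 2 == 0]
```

A list comprehension [...] produces a list

list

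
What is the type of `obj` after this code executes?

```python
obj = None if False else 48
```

Ternary: condition is False, else branch (48) taken → int

int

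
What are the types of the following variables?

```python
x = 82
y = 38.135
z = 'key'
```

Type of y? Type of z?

y is float; z is str

float, str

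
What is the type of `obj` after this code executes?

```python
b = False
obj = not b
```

'not' always returns bool

bool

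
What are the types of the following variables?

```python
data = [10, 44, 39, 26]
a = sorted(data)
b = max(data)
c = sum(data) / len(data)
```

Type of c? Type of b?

int / int returns float; max of ints returns int

float, int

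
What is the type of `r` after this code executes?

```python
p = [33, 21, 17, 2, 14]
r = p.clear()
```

list.clear() returns None

NoneType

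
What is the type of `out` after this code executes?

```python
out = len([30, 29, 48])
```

len() always returns int

int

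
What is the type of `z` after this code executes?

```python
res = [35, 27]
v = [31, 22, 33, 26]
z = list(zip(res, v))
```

list(zip(...)) returns a list of tuples

list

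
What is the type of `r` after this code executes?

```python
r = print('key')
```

print() returns None

NoneType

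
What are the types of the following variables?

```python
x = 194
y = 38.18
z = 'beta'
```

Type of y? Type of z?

y is float; z is str

float, str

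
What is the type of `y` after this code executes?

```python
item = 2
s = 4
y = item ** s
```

int ** positive int returns int (2 ** 4 = 16)

int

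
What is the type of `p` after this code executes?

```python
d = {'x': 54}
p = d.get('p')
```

dict.get() returns None when key 'p' is not found and no default given

NoneType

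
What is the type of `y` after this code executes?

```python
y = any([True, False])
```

any() returns bool

bool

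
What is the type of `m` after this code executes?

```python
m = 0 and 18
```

'and' returns the first falsy value (0, which is int)

int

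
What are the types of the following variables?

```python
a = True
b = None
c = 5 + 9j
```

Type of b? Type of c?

b is NoneType; c is complex

NoneType, complex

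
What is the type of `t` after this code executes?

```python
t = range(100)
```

range() returns a range object

range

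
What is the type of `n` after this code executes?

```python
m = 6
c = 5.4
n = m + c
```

int + float returns float (6 + 5.4 = 11.4)

float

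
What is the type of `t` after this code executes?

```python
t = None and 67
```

'and' returns first falsy value (None)

NoneType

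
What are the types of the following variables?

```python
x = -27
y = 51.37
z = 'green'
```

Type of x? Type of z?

x is int; z is str

int, str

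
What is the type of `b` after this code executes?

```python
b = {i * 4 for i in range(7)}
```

A set comprehension {expr for x in iterable} produces a set

set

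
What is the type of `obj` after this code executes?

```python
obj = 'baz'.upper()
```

str.upper() returns str

str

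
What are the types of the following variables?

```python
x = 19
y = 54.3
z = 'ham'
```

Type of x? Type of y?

x is int; y is float

int, float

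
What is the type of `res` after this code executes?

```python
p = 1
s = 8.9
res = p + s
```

int + float returns float (1 + 8.9 = 9.9)

float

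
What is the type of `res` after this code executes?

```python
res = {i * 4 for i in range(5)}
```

A set comprehension {expr for x in iterable} produces a set

set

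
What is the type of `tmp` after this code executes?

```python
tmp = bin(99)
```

bin() returns str representation

str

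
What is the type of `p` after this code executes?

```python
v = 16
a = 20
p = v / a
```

int / int always returns float in Python 3 (16 / 20 = 0.8)

float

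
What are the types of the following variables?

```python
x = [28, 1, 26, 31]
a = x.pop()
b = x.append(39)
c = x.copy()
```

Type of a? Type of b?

list.pop() returns the element (int); list.append() returns None

int, NoneType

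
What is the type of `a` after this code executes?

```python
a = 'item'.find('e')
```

str.find() returns int (index, or -1)

int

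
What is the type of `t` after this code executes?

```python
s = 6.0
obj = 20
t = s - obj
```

float - int returns float (6.0 - 20 = -14.0)

float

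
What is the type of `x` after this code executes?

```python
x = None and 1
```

'and' returns first falsy value (None)

NoneType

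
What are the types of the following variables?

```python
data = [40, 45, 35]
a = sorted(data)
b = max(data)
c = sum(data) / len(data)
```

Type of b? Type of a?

max of ints returns int; sorted() returns list

int, list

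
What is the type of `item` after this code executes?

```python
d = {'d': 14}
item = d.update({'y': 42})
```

dict.update() returns None

NoneType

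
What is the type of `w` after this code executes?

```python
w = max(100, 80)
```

max() of ints returns int

int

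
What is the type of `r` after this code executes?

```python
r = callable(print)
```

callable() returns bool

bool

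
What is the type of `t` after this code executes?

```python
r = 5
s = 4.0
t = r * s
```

int * float returns float (5 * 4.0 = 20.0)

float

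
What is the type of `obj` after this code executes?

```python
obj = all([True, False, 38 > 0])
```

all() returns bool

bool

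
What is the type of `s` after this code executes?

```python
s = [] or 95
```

'or' returns first truthy value (95, which is int)

int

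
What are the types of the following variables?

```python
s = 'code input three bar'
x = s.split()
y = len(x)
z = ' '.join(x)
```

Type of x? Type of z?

str.split() returns list; str.join() returns str

list, str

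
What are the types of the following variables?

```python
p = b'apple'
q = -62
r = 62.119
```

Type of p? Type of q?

p is bytes; q is int

bytes, int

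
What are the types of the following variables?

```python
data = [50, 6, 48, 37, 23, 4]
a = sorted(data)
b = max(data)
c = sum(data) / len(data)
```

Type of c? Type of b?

int / int returns float; max of ints returns int

float, int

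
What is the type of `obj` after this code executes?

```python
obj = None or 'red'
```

'or' with None returns the other value ('red', str)

str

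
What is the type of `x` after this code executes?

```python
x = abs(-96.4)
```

abs() of float returns float

float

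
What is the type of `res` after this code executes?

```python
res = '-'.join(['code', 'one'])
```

str.join() returns str

str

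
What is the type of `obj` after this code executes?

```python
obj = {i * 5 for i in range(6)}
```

A set comprehension {expr for x in iterable} produces a set

set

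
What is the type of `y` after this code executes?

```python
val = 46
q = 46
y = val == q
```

Equality comparison returns bool

bool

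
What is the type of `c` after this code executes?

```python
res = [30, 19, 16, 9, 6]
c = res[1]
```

Indexing a list of ints returns int (res[1] = 19)

int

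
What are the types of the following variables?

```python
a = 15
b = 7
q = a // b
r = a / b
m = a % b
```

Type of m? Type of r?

int % int returns int; int / int returns float

int, float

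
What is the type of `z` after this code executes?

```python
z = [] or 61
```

'or' returns first truthy value (61, which is int)

int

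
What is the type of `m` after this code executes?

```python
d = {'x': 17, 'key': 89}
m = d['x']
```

Accessing dict[str, int] with key 'x' returns int value 17

int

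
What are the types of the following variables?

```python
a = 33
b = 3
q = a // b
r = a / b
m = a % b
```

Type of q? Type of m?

int // int returns int; int % int returns int

int, int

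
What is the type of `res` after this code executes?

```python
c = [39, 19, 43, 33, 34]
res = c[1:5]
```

Slicing a list always returns a list

list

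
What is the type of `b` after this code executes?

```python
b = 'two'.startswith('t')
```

str.startswith() returns bool

bool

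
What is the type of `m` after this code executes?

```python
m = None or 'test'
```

'or' with None returns the other value ('test', str)

str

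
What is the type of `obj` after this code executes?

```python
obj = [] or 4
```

'or' returns first truthy value (4, which is int)

int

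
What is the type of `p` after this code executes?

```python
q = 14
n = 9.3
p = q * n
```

int * float returns float (14 * 9.3 = 130.2)

float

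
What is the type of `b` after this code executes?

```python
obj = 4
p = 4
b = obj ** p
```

int ** positive int returns int (4 ** 4 = 256)

int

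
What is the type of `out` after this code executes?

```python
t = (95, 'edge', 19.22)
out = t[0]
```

Index 0 of tuple is 95 which is int

int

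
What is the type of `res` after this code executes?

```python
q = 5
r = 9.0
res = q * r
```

int * float returns float (5 * 9.0 = 45.0)

float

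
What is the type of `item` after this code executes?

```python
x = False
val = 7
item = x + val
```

bool + int returns int (False is 0, so 0 + 7 = 7)

int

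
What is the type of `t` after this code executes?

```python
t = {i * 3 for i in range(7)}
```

A set comprehension {expr for x in iterable} produces a set

set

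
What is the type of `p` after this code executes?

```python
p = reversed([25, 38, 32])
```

reversed() on a list returns a list_reverseiterator

list_reverseiterator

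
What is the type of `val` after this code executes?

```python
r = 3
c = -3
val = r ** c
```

int ** negative int returns float

float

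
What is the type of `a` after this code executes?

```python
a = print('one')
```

print() returns None

NoneType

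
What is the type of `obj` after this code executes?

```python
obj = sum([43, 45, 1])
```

sum() of ints returns int

int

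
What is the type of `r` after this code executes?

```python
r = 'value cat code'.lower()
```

str.lower() returns str

str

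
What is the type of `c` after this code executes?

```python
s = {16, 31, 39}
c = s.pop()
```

Popping from a set of ints returns int

int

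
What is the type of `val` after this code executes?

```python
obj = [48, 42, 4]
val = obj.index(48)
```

list.index() returns int

int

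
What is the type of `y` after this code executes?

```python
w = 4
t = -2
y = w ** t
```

int ** negative int returns float

float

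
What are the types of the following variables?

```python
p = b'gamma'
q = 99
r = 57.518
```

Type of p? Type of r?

p is bytes; r is float

bytes, float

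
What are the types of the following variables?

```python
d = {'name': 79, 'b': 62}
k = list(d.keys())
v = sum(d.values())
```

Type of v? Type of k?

sum of int values returns int; list(...) returns list

int, list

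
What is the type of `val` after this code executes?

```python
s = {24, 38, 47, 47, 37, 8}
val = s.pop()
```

Popping from a set of ints returns int

int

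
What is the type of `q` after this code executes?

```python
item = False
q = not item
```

'not' always returns bool

bool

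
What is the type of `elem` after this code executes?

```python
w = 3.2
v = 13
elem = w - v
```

float - int returns float (3.2 - 13 = -9.8)

float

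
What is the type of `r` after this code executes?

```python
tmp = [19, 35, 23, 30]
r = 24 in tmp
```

'in' operator returns bool

bool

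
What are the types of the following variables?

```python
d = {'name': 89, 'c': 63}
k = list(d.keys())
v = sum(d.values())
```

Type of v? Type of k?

sum of int values returns int; list(...) returns list

int, list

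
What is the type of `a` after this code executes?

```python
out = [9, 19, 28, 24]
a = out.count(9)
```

list.count() returns int

int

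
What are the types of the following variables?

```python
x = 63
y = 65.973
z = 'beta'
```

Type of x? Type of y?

x is int; y is float

int, float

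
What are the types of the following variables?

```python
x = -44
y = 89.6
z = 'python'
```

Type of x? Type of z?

x is int; z is str

int, str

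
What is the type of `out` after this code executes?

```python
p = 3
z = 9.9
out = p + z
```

int + float returns float (3 + 9.9 = 12.9)

float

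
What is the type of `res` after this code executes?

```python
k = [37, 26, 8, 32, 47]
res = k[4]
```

Indexing a list of ints returns int (k[4] = 47)

int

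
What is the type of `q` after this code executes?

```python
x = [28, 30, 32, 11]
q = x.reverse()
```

list.reverse() returns None

NoneType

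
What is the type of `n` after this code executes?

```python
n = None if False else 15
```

Ternary: condition is False, else branch (15) taken → int

int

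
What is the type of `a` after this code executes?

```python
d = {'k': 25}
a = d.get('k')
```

dict.get() returns the value (int) when key is found

int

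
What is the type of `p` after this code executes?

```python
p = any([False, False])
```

any() returns bool

bool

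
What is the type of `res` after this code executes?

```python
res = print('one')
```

print() returns None

NoneType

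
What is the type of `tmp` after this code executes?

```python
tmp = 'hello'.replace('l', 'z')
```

str.replace() returns str

str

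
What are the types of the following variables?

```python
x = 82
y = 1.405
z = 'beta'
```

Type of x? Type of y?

x is int; y is float

int, float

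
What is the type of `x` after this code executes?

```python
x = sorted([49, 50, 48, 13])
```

sorted() always returns list

list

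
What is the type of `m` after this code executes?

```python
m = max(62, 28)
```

max() of ints returns int

int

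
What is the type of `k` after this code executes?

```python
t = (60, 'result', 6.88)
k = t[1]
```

Index 1 of tuple is 'result' which is str

str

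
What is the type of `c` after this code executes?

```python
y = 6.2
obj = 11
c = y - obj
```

float - int returns float (6.2 - 11 = -4.8)

float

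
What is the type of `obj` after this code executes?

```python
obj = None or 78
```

'or' with None returns the other value (78, int)

int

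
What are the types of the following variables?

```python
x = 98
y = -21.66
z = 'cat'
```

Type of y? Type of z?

y is float; z is str

float, str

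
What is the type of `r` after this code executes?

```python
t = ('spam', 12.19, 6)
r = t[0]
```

Index 0 of tuple is 'spam' which is str

str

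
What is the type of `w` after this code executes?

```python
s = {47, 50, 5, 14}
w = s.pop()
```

Popping from a set of ints returns int

int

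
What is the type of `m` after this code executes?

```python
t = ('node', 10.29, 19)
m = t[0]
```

Index 0 of tuple is 'node' which is str

str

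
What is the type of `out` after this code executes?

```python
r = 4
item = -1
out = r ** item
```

int ** negative int returns float

float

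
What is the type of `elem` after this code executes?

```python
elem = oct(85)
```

oct() returns str representation

str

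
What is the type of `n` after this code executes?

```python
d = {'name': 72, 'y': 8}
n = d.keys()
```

.keys() returns a dict_keys view object

dict_keys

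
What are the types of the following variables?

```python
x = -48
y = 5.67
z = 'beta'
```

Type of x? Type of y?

x is int; y is float

int, float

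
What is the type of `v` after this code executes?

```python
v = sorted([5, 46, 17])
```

sorted() always returns list

list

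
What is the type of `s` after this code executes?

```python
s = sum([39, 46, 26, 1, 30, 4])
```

sum() of ints returns int

int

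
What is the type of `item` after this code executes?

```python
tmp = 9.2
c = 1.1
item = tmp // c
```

float // float returns float (floor division preserves float type)

float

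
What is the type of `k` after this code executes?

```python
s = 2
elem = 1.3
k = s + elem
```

int + float returns float (2 + 1.3 = 3.3)

float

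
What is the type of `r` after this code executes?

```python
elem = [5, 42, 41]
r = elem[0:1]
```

Slicing a list always returns a list

list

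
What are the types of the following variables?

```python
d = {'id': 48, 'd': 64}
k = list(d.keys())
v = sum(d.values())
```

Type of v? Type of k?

sum of int values returns int; list(...) returns list

int, list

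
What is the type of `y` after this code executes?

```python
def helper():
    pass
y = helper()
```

A function with no return statement returns None

NoneType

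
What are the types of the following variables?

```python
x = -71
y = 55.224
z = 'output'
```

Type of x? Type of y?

x is int; y is float

int, float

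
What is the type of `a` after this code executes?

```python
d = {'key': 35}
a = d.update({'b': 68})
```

dict.update() returns None

NoneType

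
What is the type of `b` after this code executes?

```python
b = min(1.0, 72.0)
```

min() of floats returns float

float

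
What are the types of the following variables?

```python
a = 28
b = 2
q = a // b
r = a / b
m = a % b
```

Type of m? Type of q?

int % int returns int; int // int returns int

int, int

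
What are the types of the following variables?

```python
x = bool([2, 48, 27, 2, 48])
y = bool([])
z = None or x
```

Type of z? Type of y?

None or <bool> returns the bool; bool() returns bool

bool, bool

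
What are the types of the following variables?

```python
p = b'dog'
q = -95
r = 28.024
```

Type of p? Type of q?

p is bytes; q is int

bytes, int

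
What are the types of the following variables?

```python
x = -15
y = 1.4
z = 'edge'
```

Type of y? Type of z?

y is float; z is str

float, str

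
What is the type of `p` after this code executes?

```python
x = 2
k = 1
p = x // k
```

int // int returns int (2 // 1 = 2)

int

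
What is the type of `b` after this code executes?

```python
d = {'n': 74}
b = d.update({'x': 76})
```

dict.update() returns None

NoneType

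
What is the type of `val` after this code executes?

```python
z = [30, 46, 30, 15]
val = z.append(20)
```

list.append() returns None (mutates in place)

NoneType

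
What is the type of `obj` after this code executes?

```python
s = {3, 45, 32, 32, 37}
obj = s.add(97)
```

set.add() returns None (mutates in place)

NoneType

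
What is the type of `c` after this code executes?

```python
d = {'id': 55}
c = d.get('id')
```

dict.get() returns the value (int) when key is found

int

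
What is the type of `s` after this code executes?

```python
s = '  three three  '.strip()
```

str.strip() returns str

str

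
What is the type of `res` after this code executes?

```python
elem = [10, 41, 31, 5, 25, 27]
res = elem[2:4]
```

Slicing a list always returns a list

list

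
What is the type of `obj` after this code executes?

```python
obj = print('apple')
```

print() returns None

NoneType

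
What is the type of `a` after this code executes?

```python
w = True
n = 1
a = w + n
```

bool + int returns int (True is 1, so 1 + 1 = 2)

int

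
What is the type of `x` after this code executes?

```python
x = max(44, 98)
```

max() of ints returns int

int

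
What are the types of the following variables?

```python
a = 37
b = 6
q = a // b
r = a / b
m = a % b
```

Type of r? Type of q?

int / int returns float; int // int returns int

float, int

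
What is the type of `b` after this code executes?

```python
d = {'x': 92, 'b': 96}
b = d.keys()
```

.keys() returns a dict_keys view object

dict_keys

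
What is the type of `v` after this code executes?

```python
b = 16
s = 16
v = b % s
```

int % int returns int (16 % 16 = 0)

int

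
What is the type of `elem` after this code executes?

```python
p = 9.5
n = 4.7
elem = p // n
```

float // float returns float (floor division preserves float type)

float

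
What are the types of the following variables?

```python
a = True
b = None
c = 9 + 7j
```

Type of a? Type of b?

a is bool; b is NoneType

bool, NoneType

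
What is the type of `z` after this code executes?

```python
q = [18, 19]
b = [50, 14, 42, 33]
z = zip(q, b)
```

zip() returns a zip iterator object

zip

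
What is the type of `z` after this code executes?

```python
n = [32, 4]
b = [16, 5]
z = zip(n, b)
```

zip() returns a zip iterator object

zip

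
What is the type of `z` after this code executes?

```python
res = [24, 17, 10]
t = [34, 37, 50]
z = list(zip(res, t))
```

list(zip(...)) returns a list of tuples

list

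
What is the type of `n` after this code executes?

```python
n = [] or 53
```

'or' returns first truthy value (53, which is int)

int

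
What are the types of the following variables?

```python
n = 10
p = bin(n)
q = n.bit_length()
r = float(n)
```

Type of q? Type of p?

int.bit_length() returns int; bin() returns str

int, str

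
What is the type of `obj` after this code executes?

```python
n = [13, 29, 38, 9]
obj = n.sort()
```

list.sort() returns None (sorts in place)

NoneType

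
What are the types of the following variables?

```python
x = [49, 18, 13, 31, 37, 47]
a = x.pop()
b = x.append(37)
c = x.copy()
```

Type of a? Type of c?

list.pop() returns the element (int); list.copy() returns list

int, list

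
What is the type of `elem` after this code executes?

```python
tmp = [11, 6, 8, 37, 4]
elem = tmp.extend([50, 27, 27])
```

list.extend() returns None

NoneType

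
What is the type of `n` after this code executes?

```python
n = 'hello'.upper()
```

str.upper() returns str

str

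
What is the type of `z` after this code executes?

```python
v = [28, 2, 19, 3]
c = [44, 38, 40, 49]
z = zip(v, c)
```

zip() returns a zip iterator object

zip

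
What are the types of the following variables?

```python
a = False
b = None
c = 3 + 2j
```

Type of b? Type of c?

b is NoneType; c is complex

NoneType, complex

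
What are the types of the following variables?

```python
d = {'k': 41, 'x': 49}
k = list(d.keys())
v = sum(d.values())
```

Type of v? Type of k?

sum of int values returns int; list(...) returns list

int, list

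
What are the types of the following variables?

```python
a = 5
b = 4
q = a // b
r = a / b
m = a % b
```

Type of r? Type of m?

int / int returns float; int % int returns int

float, int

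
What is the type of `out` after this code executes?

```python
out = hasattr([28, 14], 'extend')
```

hasattr() returns bool

bool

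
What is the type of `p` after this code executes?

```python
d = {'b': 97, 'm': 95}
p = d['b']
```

Accessing dict[str, int] with key 'b' returns int value 97

int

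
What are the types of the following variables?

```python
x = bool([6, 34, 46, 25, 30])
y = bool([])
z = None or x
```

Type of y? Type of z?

bool() returns bool; None or <bool> returns the bool

bool, bool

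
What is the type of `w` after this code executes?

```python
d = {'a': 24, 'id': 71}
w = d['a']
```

Accessing dict[str, int] with key 'a' returns int value 24

int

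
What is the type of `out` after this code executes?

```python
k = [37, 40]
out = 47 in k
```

'in' operator returns bool

bool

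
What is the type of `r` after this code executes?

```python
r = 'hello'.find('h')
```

str.find() returns int (index, or -1)

int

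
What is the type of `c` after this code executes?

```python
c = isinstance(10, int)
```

isinstance() returns bool

bool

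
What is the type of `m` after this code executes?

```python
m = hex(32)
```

hex() returns str representation

str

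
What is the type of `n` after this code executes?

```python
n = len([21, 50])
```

len() always returns int

int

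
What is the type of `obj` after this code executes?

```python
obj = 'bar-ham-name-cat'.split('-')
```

str.split() returns list

list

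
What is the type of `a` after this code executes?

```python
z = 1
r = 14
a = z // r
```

int // int returns int (1 // 14 = 0)

int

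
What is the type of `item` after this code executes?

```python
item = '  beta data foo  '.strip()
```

str.strip() returns str

str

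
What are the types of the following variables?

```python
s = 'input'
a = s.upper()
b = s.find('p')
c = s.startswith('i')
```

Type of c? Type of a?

str.startswith() returns bool; str.upper() returns str

bool, str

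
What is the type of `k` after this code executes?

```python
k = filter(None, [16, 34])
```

filter() returns a filter iterator object

filter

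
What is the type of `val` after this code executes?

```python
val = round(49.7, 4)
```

round() with ndigits arg returns float

float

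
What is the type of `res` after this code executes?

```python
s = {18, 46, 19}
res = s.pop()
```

Popping from a set of ints returns int

int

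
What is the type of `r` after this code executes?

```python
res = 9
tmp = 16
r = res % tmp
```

int % int returns int (9 % 16 = 9)

int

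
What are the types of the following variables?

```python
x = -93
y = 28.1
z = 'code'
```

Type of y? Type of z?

y is float; z is str

float, str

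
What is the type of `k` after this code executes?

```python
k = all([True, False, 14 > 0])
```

all() returns bool

bool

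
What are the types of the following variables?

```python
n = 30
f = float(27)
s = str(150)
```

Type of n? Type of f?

n is int; f is float

int, float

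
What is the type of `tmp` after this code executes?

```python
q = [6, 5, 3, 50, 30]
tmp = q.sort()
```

list.sort() returns None (sorts in place)

NoneType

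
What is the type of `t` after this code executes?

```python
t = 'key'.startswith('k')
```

str.startswith() returns bool

bool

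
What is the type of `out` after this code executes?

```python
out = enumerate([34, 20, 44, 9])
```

enumerate() returns an enumerate iterator object

enumerate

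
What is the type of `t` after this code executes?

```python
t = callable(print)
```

callable() returns bool

bool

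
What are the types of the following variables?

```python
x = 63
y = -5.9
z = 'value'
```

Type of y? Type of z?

y is float; z is str

float, str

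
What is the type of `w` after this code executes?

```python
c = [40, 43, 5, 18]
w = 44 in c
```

'in' operator returns bool

bool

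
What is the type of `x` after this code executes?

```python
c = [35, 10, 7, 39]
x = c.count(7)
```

list.count() returns int

int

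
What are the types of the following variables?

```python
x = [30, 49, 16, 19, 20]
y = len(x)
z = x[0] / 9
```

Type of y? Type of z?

len() returns int; int / int returns float

int, float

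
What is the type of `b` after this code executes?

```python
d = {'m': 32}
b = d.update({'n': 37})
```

dict.update() returns None

NoneType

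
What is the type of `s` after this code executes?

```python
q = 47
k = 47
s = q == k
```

Equality comparison returns bool

bool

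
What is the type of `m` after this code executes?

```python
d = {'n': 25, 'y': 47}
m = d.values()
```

.values() returns a dict_values view object

dict_values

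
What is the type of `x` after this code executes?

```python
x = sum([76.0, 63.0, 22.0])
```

sum() of floats returns float

float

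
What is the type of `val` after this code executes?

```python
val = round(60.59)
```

round() with no ndigits arg returns int

int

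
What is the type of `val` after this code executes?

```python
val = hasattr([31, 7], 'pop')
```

hasattr() returns bool

bool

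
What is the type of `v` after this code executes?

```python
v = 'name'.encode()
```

str.encode() returns bytes

bytes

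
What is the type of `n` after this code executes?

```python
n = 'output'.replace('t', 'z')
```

str.replace() returns str

str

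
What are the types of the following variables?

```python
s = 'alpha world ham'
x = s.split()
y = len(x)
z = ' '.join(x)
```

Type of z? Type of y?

str.join() returns str; len() returns int

str, int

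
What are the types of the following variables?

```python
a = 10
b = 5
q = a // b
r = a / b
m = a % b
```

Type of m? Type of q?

int % int returns int; int // int returns int

int, int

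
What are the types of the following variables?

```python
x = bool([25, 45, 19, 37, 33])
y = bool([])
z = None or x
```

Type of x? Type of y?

bool() returns bool; bool() returns bool

bool, bool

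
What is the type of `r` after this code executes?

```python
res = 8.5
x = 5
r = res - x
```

float - int returns float (8.5 - 5 = 3.5)

float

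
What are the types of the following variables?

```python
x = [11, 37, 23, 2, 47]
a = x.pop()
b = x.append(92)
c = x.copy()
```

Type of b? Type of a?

list.append() returns None; list.pop() returns the element (int)

NoneType, int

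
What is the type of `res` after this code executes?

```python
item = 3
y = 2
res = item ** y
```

int ** positive int returns int (3 ** 2 = 9)

int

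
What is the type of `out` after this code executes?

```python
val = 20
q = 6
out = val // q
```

int // int returns int (20 // 6 = 3)

int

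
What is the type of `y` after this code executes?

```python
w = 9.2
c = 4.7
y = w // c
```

float // float returns float (floor division preserves float type)

float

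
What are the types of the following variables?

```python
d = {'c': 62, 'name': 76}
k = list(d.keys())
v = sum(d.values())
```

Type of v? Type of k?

sum of int values returns int; list(...) returns list

int, list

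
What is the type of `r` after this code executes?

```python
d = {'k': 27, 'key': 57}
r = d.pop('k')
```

dict.pop() returns the value (int)

int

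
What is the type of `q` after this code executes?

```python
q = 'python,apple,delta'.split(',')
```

str.split() returns list

list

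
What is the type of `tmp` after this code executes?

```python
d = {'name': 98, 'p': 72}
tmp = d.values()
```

.values() returns a dict_values view object

dict_values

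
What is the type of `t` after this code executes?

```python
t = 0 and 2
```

'and' returns the first falsy value (0, which is int)

int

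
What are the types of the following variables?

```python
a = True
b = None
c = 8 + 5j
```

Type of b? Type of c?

b is NoneType; c is complex

NoneType, complex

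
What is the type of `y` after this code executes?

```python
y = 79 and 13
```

'and' returns the last value when all truthy (13, which is int)

int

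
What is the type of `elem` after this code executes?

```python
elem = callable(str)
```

callable() returns bool

bool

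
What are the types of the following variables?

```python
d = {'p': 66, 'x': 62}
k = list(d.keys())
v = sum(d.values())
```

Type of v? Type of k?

sum of int values returns int; list(...) returns list

int, list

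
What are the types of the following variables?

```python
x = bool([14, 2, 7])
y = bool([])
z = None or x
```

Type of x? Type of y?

bool() returns bool; bool() returns bool

bool, bool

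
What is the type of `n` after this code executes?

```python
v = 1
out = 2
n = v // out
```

int // int returns int (1 // 2 = 0)

int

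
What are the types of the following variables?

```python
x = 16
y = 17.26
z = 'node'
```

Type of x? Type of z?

x is int; z is str

int, str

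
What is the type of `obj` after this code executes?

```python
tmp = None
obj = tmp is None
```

'is' comparison returns bool

bool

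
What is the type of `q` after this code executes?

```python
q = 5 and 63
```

'and' returns the last value when all truthy (63, which is int)

int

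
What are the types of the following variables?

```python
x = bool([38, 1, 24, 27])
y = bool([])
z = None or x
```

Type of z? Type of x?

None or <bool> returns the bool; bool() returns bool

bool, bool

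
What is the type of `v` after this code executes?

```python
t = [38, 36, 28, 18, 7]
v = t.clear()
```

list.clear() returns None

NoneType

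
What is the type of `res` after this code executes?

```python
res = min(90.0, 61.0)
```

min() of floats returns float

float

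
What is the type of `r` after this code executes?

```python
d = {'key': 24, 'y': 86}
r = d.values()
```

.values() returns a dict_values view object

dict_values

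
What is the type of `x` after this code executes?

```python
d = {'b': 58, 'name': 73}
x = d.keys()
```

.keys() returns a dict_keys view object

dict_keys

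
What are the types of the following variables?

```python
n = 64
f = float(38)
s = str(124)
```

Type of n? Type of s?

n is int; s is str

int, str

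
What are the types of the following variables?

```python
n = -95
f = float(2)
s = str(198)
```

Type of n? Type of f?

n is int; f is float

int, float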